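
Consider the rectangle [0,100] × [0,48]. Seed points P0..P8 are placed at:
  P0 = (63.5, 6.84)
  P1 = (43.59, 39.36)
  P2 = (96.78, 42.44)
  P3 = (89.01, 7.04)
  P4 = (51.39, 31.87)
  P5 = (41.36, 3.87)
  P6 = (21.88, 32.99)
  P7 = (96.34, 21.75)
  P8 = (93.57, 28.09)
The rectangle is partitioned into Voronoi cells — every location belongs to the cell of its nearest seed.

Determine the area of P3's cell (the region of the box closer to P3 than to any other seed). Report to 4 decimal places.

1. box [0,100]×[0,48]: [(0, 0) (100, 0) (100, 48) (0, 48)]
2. ⊥bis P3·P0 via (76.255,6.94): [(76.3094, 0) (100, 0) (100, 48) (75.9331, 48)]  |A|=1146.1801
3. ⊥bis P3·P1 via (66.3,23.2): [(76.0204, 36.8603) (76.3094, 0) (100, 0) (100, 48) (83.9472, 48)]  |A|=1101.5427
4. ⊥bis P3·P2 via (92.895,24.74): [(76.0865, 28.4293) (76.3094, 0) (100, 0) (100, 23.1805)]  |A|=613.917
5. ⊥bis P3·P4 via (70.2,19.455): [(76.1186, 28.4223) (76.087, 28.3743) (76.3094, 0) (100, 0) (100, 23.1805)]  |A|=613.9161
6. ⊥bis P3·P5 via (65.185,5.455): [(76.1186, 28.4223) (76.087, 28.3743) (76.3094, 0) (100, 0) (100, 23.1805)]  |A|=613.9161
7. ⊥bis P3·P6 via (55.445,20.015): [(76.1186, 28.4223) (76.087, 28.3743) (76.3094, 0) (100, 0) (100, 23.1805)]  |A|=613.9161
8. ⊥bis P3·P7 via (92.675,14.395): [(76.1319, 22.6384) (76.3094, 0) (100, 0) (100, 10.7449)]  |A|=396.3894
9. ⊥bis P3·P8 via (91.29,17.565): [(82.486, 19.4722) (76.146, 20.8456) (76.3094, 0) (100, 0) (100, 10.7449)]  |A|=390.7158
10. canonical 5-gon: [(82.486, 19.4722) (76.146, 20.8456) (76.3094, 0) (100, 0) (100, 10.7449)]
11. shoelace: 390.7158

Area of P3's cell: 390.7158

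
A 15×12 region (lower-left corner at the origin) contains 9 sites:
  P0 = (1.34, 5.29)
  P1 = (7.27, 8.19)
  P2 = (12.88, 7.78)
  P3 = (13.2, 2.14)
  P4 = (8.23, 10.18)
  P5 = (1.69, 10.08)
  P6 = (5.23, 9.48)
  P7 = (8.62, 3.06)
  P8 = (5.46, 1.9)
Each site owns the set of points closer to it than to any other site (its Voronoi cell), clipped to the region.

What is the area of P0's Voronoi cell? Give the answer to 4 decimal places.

1. box [0,15]×[0,12]: [(0, 0) (15, 0) (15, 12) (0, 12)]
2. ⊥bis P0·P1 via (4.305,6.74): [(0, 0) (7.6011, 0) (1.7327, 12) (0, 12)]  |A|=56.0027
3. ⊥bis P0·P2 via (7.11,6.535): [(0, 0) (7.6011, 0) (1.7327, 12) (0, 12)]  |A|=56.0027
4. ⊥bis P0·P3 via (7.27,3.715): [(0, 0) (6.2833, 0) (6.7471, 1.7463) (1.7327, 12) (0, 12)]  |A|=54.852
5. ⊥bis P0·P4 via (4.785,7.735): [(0, 0) (6.2833, 0) (6.7471, 1.7463) (1.7327, 12) (0, 12)]  |A|=54.852
6. ⊥bis P0·P5 via (1.515,7.685): [(0, 7.7957) (0, 0) (6.2833, 0) (6.7471, 1.7463) (3.9291, 7.5086)]  |A|=42.7014
7. ⊥bis P0·P6 via (3.285,7.385): [(3.0855, 7.5702) (0, 7.7957) (0, 0) (6.2833, 0) (6.7471, 1.7463) (4.5755, 6.1869)]  |A|=42.1638
8. ⊥bis P0·P7 via (4.98,4.175): [(3.0855, 7.5702) (0, 7.7957) (0, 0) (3.7011, 0) (5.2031, 4.9035) (4.5755, 6.1869)]  |A|=33.7527
9. ⊥bis P0·P8 via (3.4,3.595): [(3.0855, 7.5702) (0, 7.7957) (0, 0) (0.442, 0) (4.9323, 5.4573) (4.5755, 6.1869)]  |A|=23.7797
10. canonical 6-gon: [(3.0855, 7.5702) (0, 7.7957) (0, 0) (0.442, 0) (4.9323, 5.4573) (4.5755, 6.1869)]
11. shoelace: 23.7797

Area of P0's cell: 23.7797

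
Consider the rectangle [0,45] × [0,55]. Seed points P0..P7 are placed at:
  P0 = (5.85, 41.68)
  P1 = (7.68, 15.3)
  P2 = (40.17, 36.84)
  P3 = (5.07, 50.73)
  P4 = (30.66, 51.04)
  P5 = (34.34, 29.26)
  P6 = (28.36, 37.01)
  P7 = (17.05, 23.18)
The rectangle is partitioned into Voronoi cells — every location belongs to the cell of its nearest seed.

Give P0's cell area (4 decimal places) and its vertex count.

1. box [0,45]×[0,55]: [(0, 0) (45, 0) (45, 55) (0, 55)]
2. ⊥bis P0·P1 via (6.765,28.49): [(0, 28.0207) (45, 31.1424) (45, 55) (0, 55)]  |A|=1143.8303
3. ⊥bis P0·P2 via (23.01,39.26): [(0, 28.0207) (21.6366, 29.5217) (25.2297, 55) (0, 55)]  |A|=613.2767
4. ⊥bis P0·P3 via (5.46,46.205): [(0, 45.7344) (0, 28.0207) (21.6366, 29.5217) (24.2174, 47.8217)]  |A|=410.5286
5. ⊥bis P0·P4 via (18.255,46.36): [(17.9087, 47.2779) (0, 45.7344) (0, 28.0207) (21.6366, 29.5217) (22.445, 35.2538)]  |A|=371.3668
6. ⊥bis P0·P5 via (20.095,35.47): [(21.3111, 38.2595) (17.9087, 47.2779) (0, 45.7344) (0, 28.0207) (17.3729, 29.2259)]  |A|=348.226
7. ⊥bis P0·P6 via (17.105,39.345): [(18.452, 45.8378) (17.9087, 47.2779) (0, 45.7344) (0, 28.0207) (14.9711, 29.0593)]  |A|=300.5304
8. ⊥bis P0·P7 via (11.45,32.43): [(16.2766, 35.3521) (18.452, 45.8378) (17.9087, 47.2779) (0, 45.7344) (0, 28.0207) (4.706, 28.3472)]  |A|=268.6973
9. canonical 6-gon: [(16.2766, 35.3521) (18.452, 45.8378) (17.9087, 47.2779) (0, 45.7344) (0, 28.0207) (4.706, 28.3472)]
10. shoelace: 268.6973

Area of P0's cell: 268.6973 (6 vertices)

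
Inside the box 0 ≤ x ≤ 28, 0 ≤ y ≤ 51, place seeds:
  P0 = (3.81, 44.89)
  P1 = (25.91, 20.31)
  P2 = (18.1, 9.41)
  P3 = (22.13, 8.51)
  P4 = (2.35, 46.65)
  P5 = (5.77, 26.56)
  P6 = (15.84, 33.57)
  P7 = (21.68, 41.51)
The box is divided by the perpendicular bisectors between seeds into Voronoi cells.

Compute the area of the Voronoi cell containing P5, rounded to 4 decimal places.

1. box [0,28]×[0,51]: [(0, 0) (28, 0) (28, 51) (0, 51)]
2. ⊥bis P5·P0 via (4.79,35.725): [(0, 35.2128) (0, 0) (28, 0) (28, 38.2068)]  |A|=1027.8747
3. ⊥bis P5·P1 via (15.84,23.435): [(20.1641, 37.3689) (0, 35.2128) (0, 0) (8.5675, 0)]  |A|=515.0956
4. ⊥bis P5·P2 via (11.935,17.985): [(14.7845, 20.0336) (20.1641, 37.3689) (0, 35.2128) (0, 9.4043)]  |A|=359.758
5. ⊥bis P5·P3 via (13.95,17.535): [(14.7845, 20.0336) (20.1641, 37.3689) (0, 35.2128) (0, 9.4043)]  |A|=359.758
6. ⊥bis P5·P4 via (4.06,36.605): [(14.7845, 20.0336) (20.1641, 37.3689) (0, 35.2128) (0, 9.4043)]  |A|=359.758
7. ⊥bis P5·P6 via (10.805,30.065): [(14.7845, 20.0336) (15.7106, 23.018) (6.7212, 35.9315) (0, 35.2128) (0, 9.4043)]  |A|=266.4998
8. ⊥bis P5·P7 via (13.725,34.035): [(14.7845, 20.0336) (15.7106, 23.018) (6.7212, 35.9315) (0, 35.2128) (0, 9.4043)]  |A|=266.4998
9. canonical 5-gon: [(14.7845, 20.0336) (15.7106, 23.018) (6.7212, 35.9315) (0, 35.2128) (0, 9.4043)]
10. shoelace: 266.4998

Area of P5's cell: 266.4998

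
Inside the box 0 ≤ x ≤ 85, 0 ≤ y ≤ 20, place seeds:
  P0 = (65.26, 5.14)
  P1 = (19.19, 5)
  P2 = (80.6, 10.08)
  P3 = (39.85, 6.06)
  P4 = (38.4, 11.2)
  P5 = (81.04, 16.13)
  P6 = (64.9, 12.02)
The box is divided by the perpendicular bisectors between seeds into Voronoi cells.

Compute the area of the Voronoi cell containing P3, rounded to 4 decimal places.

1. box [0,85]×[0,20]: [(0, 0) (85, 0) (85, 20) (0, 20)]
2. ⊥bis P3·P0 via (52.555,5.6): [(0, 0) (52.3522, 0) (53.0764, 20) (0, 20)]  |A|=1054.2861
3. ⊥bis P3·P1 via (29.52,5.53): [(29.8037, 0) (52.3522, 0) (53.0764, 20) (28.7776, 20)]  |A|=468.473
4. ⊥bis P3·P2 via (60.225,8.07): [(29.8037, 0) (52.3522, 0) (53.0764, 20) (28.7776, 20)]  |A|=468.473
5. ⊥bis P3·P4 via (39.125,8.63): [(29.5003, 5.9148) (29.8037, 0) (52.3522, 0) (52.8044, 12.489)]  |A|=210.7219
6. ⊥bis P3·P5 via (60.445,11.095): [(29.5003, 5.9148) (29.8037, 0) (52.3522, 0) (52.8044, 12.489)]  |A|=210.7219
7. ⊥bis P3·P6 via (52.375,9.04): [(51.633, 12.1585) (29.5003, 5.9148) (29.8037, 0) (52.3522, 0) (52.6393, 7.929)]  |A|=208.0784
8. canonical 5-gon: [(51.633, 12.1585) (29.5003, 5.9148) (29.8037, 0) (52.3522, 0) (52.6393, 7.929)]
9. shoelace: 208.0784

Area of P3's cell: 208.0784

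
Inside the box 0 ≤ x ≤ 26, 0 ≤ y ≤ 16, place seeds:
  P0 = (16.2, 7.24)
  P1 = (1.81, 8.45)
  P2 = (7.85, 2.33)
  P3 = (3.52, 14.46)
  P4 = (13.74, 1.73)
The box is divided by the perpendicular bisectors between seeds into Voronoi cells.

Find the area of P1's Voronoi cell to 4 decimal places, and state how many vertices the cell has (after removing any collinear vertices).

Area of P1's cell: 52.8257 (3 vertices)

1. box [0,26]×[0,16]: [(0, 0) (26, 0) (26, 16) (0, 16)]
2. ⊥bis P1·P0 via (9.005,7.845): [(0, 0) (8.3453, 0) (9.6907, 16) (0, 16)]  |A|=144.2885
3. ⊥bis P1·P2 via (4.83,5.39): [(0, 0.6231) (9.1577, 9.6611) (9.6907, 16) (0, 16)]  |A|=101.1225
4. ⊥bis P1·P3 via (2.665,11.455): [(0, 12.2133) (0, 0.6231) (9.1156, 9.6196)]  |A|=52.8257
5. ⊥bis P1·P4 via (7.775,5.09): [(0, 12.2133) (0, 0.6231) (9.1156, 9.6196)]  |A|=52.8257
6. canonical 3-gon: [(0, 12.2133) (0, 0.6231) (9.1156, 9.6196)]
7. shoelace: 52.8257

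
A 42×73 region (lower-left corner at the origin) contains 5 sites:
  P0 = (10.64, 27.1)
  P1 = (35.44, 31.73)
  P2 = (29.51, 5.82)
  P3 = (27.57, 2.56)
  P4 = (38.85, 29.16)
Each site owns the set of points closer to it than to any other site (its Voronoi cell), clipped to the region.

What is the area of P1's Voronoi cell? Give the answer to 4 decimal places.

Area of P1's cell: 1066.2773

1. box [0,42]×[0,73]: [(0, 0) (42, 0) (42, 73) (0, 73)]
2. ⊥bis P1·P0 via (23.04,29.415): [(28.5316, 0) (42, 0) (42, 73) (14.903, 73)]  |A|=1480.6388
3. ⊥bis P1·P2 via (32.475,18.775): [(24.6939, 20.5558) (42, 16.595) (42, 73) (14.903, 73)]  |A|=1198.6144
4. ⊥bis P1·P3 via (31.505,17.145): [(24.6939, 20.5558) (42, 16.595) (42, 73) (14.903, 73)]  |A|=1198.6144
5. ⊥bis P1·P4 via (37.145,30.445): [(24.6939, 20.5558) (28.9566, 19.5803) (42, 36.8868) (42, 73) (14.903, 73)]  |A|=1066.2773
6. canonical 5-gon: [(24.6939, 20.5558) (28.9566, 19.5803) (42, 36.8868) (42, 73) (14.903, 73)]
7. shoelace: 1066.2773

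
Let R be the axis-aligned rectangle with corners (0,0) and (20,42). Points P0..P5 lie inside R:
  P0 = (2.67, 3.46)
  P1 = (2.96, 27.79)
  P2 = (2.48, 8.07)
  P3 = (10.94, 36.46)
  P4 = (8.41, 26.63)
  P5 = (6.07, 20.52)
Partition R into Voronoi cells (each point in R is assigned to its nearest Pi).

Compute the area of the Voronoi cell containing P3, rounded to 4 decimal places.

1. box [0,20]×[0,42]: [(0, 0) (20, 0) (20, 42) (0, 42)]
2. ⊥bis P3·P0 via (6.805,19.96): [(0, 21.6654) (20, 16.6533) (20, 42) (0, 42)]  |A|=456.8137
3. ⊥bis P3·P1 via (6.95,32.125): [(0, 38.5219) (20, 20.1136) (20, 42) (0, 42)]  |A|=253.6453
4. ⊥bis P3·P2 via (6.71,22.265): [(0, 38.5219) (20, 20.1136) (20, 42) (0, 42)]  |A|=253.6453
5. ⊥bis P3·P4 via (9.675,31.545): [(0, 38.5219) (6.767, 32.2935) (20, 28.8876) (20, 42) (0, 42)]  |A|=195.592
6. ⊥bis P3·P5 via (8.505,28.49): [(0, 38.5219) (6.767, 32.2935) (20, 28.8876) (20, 42) (0, 42)]  |A|=195.592
7. canonical 5-gon: [(0, 38.5219) (6.767, 32.2935) (20, 28.8876) (20, 42) (0, 42)]
8. shoelace: 195.592

Area of P3's cell: 195.5920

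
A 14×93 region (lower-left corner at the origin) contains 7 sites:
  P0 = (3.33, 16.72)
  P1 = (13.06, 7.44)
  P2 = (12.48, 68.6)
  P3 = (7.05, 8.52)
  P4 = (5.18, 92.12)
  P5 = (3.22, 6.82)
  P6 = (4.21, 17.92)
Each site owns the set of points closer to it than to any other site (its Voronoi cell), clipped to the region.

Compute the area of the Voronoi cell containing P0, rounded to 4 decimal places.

Area of P0's cell: 38.0592

1. box [0,14]×[0,93]: [(0, 0) (14, 0) (14, 93) (0, 93)]
2. ⊥bis P0·P1 via (8.195,12.08): [(0, 3.4876) (14, 18.1665) (14, 93) (0, 93)]  |A|=1150.4213
3. ⊥bis P0·P2 via (7.905,42.66): [(0, 44.0542) (0, 3.4876) (14, 18.1665) (14, 41.585)]  |A|=447.8959
4. ⊥bis P0·P3 via (5.19,12.62): [(0, 44.0542) (0, 10.2655) (11.3946, 15.4348) (14, 18.1665) (14, 41.585)]  |A|=409.28
5. ⊥bis P0·P4 via (4.255,54.42): [(0, 44.0542) (0, 10.2655) (11.3946, 15.4348) (14, 18.1665) (14, 41.585)]  |A|=409.28
6. ⊥bis P0·P5 via (3.275,11.77): [(0, 44.0542) (0, 11.8064) (3.3154, 11.7696) (11.3946, 15.4348) (14, 18.1665) (14, 41.585)]  |A|=406.7258
7. ⊥bis P0·P6 via (3.77,17.32): [(0, 20.0847) (0, 11.8064) (3.3154, 11.7696) (8.2723, 14.0183)]  |A|=38.0592
8. canonical 4-gon: [(0, 20.0847) (0, 11.8064) (3.3154, 11.7696) (8.2723, 14.0183)]
9. shoelace: 38.0592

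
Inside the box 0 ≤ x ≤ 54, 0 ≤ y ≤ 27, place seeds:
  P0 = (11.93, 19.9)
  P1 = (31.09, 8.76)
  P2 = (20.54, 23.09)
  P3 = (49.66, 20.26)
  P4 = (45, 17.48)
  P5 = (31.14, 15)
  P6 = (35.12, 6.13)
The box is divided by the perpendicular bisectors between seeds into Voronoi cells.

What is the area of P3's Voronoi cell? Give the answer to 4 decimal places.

1. box [0,54]×[0,27]: [(0, 0) (54, 0) (54, 27) (0, 27)]
2. ⊥bis P3·P0 via (30.795,20.08): [(30.9866, 0) (54, 0) (54, 27) (30.729, 27)]  |A|=624.8399
3. ⊥bis P3·P1 via (40.375,14.51): [(49.3607, 0) (54, 0) (54, 27) (32.6402, 27)]  |A|=350.9873
4. ⊥bis P3·P2 via (35.1,21.675): [(35.2137, 22.8445) (49.3607, 0) (54, 0) (54, 27) (35.6175, 27)]  |A|=344.8011
5. ⊥bis P3·P4 via (47.33,18.87): [(54, 7.6894) (54, 27) (42.4799, 27)]  |A|=111.2302
6. ⊥bis P3·P5 via (40.4,17.63): [(54, 7.6894) (54, 27) (42.4799, 27)]  |A|=111.2302
7. ⊥bis P3·P6 via (42.39,13.195): [(54, 7.6894) (54, 27) (42.4799, 27)]  |A|=111.2302
8. canonical 3-gon: [(54, 7.6894) (54, 27) (42.4799, 27)]
9. shoelace: 111.2302

Area of P3's cell: 111.2302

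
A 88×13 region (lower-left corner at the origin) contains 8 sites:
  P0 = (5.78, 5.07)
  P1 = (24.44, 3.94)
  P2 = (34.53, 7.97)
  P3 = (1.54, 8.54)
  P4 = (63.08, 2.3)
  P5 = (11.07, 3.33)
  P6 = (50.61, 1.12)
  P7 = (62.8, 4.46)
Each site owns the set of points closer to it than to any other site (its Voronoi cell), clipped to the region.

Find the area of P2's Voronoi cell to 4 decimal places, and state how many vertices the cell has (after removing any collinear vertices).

Area of P2's cell: 183.7615 (4 vertices)

1. box [0,88]×[0,13]: [(0, 0) (88, 0) (88, 13) (0, 13)]
2. ⊥bis P2·P0 via (20.155,6.52): [(20.8127, 0) (88, 0) (88, 13) (19.5014, 13)]  |A|=881.9588
3. ⊥bis P2·P1 via (29.485,5.955): [(31.8635, 0) (88, 0) (88, 13) (26.6712, 13)]  |A|=763.5248
4. ⊥bis P2·P3 via (18.035,8.255): [(31.8635, 0) (88, 0) (88, 13) (26.6712, 13)]  |A|=763.5248
5. ⊥bis P2·P4 via (48.805,5.135): [(31.8635, 0) (47.7852, 0) (50.367, 13) (26.6712, 13)]  |A|=257.5139
6. ⊥bis P2·P5 via (22.8,5.65): [(31.8635, 0) (47.7852, 0) (50.367, 13) (26.6712, 13)]  |A|=257.5139
7. ⊥bis P2·P6 via (42.57,4.545): [(31.8635, 0) (40.6339, 0) (46.1718, 13) (26.6712, 13)]  |A|=183.7615
8. ⊥bis P2·P7 via (48.665,6.215): [(31.8635, 0) (40.6339, 0) (46.1718, 13) (26.6712, 13)]  |A|=183.7615
9. canonical 4-gon: [(31.8635, 0) (40.6339, 0) (46.1718, 13) (26.6712, 13)]
10. shoelace: 183.7615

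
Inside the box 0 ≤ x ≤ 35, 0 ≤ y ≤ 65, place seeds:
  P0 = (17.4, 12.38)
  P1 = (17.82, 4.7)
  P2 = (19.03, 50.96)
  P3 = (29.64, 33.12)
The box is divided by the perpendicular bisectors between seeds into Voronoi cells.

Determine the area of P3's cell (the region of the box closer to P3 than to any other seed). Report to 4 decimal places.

1. box [0,35]×[0,65]: [(0, 0) (35, 0) (35, 65) (0, 65)]
2. ⊥bis P3·P0 via (23.52,22.75): [(0, 36.6307) (35, 15.9749) (35, 65) (0, 65)]  |A|=1354.4025
3. ⊥bis P3·P1 via (23.73,18.91): [(0, 36.6307) (35, 15.9749) (35, 65) (0, 65)]  |A|=1354.4025
4. ⊥bis P3·P2 via (24.335,42.04): [(7.6491, 32.1164) (35, 15.9749) (35, 48.3828)]  |A|=443.1917
5. canonical 3-gon: [(7.6491, 32.1164) (35, 15.9749) (35, 48.3828)]
6. shoelace: 443.1917

Area of P3's cell: 443.1917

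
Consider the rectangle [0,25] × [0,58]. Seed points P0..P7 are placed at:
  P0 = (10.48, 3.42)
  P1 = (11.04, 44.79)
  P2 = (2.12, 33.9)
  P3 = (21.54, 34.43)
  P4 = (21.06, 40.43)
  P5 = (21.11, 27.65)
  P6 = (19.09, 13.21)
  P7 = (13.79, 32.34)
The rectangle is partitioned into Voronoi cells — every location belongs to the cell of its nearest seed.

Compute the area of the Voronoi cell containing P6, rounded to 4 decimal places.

Area of P6's cell: 250.5878

1. box [0,25]×[0,58]: [(0, 0) (25, 0) (25, 58) (0, 58)]
2. ⊥bis P6·P0 via (14.785,8.315): [(0, 21.3179) (24.2396, 0) (25, 0) (25, 58) (0, 58)]  |A|=1191.6311
3. ⊥bis P6·P1 via (15.065,29): [(0, 25.1598) (0, 21.3179) (24.2396, 0) (25, 0) (25, 31.5325)]  |A|=450.2851
4. ⊥bis P6·P2 via (10.605,23.555): [(18.226, 29.8058) (3.8014, 17.9747) (24.2396, 0) (25, 0) (25, 31.5325)]  |A|=368.6742
5. ⊥bis P6·P3 via (20.315,23.82): [(12.0864, 24.7701) (3.8014, 17.9747) (24.2396, 0) (25, 0) (25, 23.2791)]  |A|=303.6283
6. ⊥bis P6·P4 via (20.075,26.82): [(12.0864, 24.7701) (3.8014, 17.9747) (24.2396, 0) (25, 0) (25, 23.2791)]  |A|=303.6283
7. ⊥bis P6·P5 via (20.1,20.43): [(8.7336, 22.02) (3.8014, 17.9747) (24.2396, 0) (25, 0) (25, 19.7445)]  |A|=254.6254
8. ⊥bis P6·P7 via (16.44,22.775): [(12.0437, 21.557) (6.1926, 19.9359) (3.8014, 17.9747) (24.2396, 0) (25, 0) (25, 19.7445)]  |A|=250.5878
9. canonical 6-gon: [(12.0437, 21.557) (6.1926, 19.9359) (3.8014, 17.9747) (24.2396, 0) (25, 0) (25, 19.7445)]
10. shoelace: 250.5878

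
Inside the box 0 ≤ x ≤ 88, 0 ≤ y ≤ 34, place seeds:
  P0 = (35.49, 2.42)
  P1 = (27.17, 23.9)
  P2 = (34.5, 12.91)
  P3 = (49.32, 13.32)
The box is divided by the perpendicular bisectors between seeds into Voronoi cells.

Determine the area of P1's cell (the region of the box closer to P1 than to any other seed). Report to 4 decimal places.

1. box [0,88]×[0,34]: [(0, 0) (88, 0) (88, 34) (0, 34)]
2. ⊥bis P1·P0 via (31.33,13.16): [(0, 1.0247) (85.1333, 34) (0, 34)]  |A|=1403.6463
3. ⊥bis P1·P2 via (30.835,18.405): [(0, 1.0247) (11.3926, 5.4375) (54.2169, 34) (0, 34)]  |A|=962.1215
4. ⊥bis P1·P3 via (38.245,18.61): [(0, 1.0247) (11.3926, 5.4375) (41.5656, 25.562) (45.5961, 34) (0, 34)]  |A|=925.7505
5. canonical 5-gon: [(0, 1.0247) (11.3926, 5.4375) (41.5656, 25.562) (45.5961, 34) (0, 34)]
6. shoelace: 925.7505

Area of P1's cell: 925.7505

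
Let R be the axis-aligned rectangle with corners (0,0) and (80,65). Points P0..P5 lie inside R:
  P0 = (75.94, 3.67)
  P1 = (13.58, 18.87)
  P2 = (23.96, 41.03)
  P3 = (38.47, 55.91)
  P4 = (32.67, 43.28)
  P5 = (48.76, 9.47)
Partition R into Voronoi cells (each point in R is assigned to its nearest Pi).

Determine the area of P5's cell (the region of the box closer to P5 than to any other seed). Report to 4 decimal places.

Area of P5's cell: 1027.8692

1. box [0,80]×[0,65]: [(0, 0) (80, 0) (80, 65) (0, 65)]
2. ⊥bis P5·P0 via (62.35,6.57): [(0, 0) (60.948, 0) (74.8185, 65) (0, 65)]  |A|=4412.4119
3. ⊥bis P5·P1 via (31.17,14.17): [(27.3838, 0) (60.948, 0) (74.8185, 65) (44.7516, 65)]  |A|=2068.0097
4. ⊥bis P5·P2 via (36.36,25.25): [(33.538, 23.0325) (27.3838, 0) (60.948, 0) (72.3754, 53.5511)]  |A|=1252.0508
5. ⊥bis P5·P3 via (43.615,32.69): [(46.6971, 33.3729) (33.538, 23.0325) (27.3838, 0) (60.948, 0) (69.1302, 38.3436)]  |A|=1089.5399
6. ⊥bis P5·P4 via (40.715,26.375): [(63.0194, 36.9896) (33.5157, 22.9489) (27.3838, 0) (60.948, 0) (69.1302, 38.3436)]  |A|=1027.8692
7. canonical 5-gon: [(63.0194, 36.9896) (33.5157, 22.9489) (27.3838, 0) (60.948, 0) (69.1302, 38.3436)]
8. shoelace: 1027.8692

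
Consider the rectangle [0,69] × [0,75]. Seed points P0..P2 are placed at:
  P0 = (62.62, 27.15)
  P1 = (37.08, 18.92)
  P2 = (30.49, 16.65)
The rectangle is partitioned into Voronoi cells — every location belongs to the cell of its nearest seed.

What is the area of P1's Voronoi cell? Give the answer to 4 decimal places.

Area of P1's cell: 1364.6144

1. box [0,69]×[0,75]: [(0, 0) (69, 0) (69, 75) (0, 75)]
2. ⊥bis P1·P0 via (49.85,23.035): [(0, 0) (57.2728, 0) (33.1048, 75) (0, 75)]  |A|=3389.1603
3. ⊥bis P1·P2 via (33.785,17.785): [(39.9112, 0) (57.2728, 0) (33.1048, 75) (14.0766, 75)]  |A|=1364.6144
4. canonical 4-gon: [(39.9112, 0) (57.2728, 0) (33.1048, 75) (14.0766, 75)]
5. shoelace: 1364.6144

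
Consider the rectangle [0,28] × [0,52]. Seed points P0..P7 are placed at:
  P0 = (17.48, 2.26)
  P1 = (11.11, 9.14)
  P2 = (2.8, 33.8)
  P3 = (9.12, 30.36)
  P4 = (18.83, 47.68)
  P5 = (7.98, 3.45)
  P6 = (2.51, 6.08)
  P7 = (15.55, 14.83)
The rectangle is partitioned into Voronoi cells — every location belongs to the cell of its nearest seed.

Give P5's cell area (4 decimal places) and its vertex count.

1. box [0,28]×[0,52]: [(0, 0) (28, 0) (28, 52) (0, 52)]
2. ⊥bis P5·P0 via (12.73,2.855): [(0, 0) (12.3724, 0) (18.8861, 52) (0, 52)]  |A|=812.7192
3. ⊥bis P5·P1 via (9.545,6.295): [(0, 11.5456) (0, 0) (12.3724, 0) (12.9278, 4.4342)]  |A|=102.0601
4. ⊥bis P5·P2 via (5.39,18.625): [(0, 11.5456) (0, 0) (12.3724, 0) (12.9278, 4.4342)]  |A|=102.0601
5. ⊥bis P5·P3 via (8.55,16.905): [(0, 11.5456) (0, 0) (12.3724, 0) (12.9278, 4.4342)]  |A|=102.0601
6. ⊥bis P5·P4 via (13.405,25.565): [(0, 11.5456) (0, 0) (12.3724, 0) (12.9278, 4.4342)]  |A|=102.0601
7. ⊥bis P5·P6 via (5.245,4.765): [(6.7262, 7.8456) (2.954, 0) (12.3724, 0) (12.9278, 4.4342)]  |A|=51.6435
8. ⊥bis P5·P7 via (11.765,9.14): [(6.7262, 7.8456) (2.954, 0) (12.3724, 0) (12.9278, 4.4342)]  |A|=51.6435
9. canonical 4-gon: [(6.7262, 7.8456) (2.954, 0) (12.3724, 0) (12.9278, 4.4342)]
10. shoelace: 51.6435

Area of P5's cell: 51.6435 (4 vertices)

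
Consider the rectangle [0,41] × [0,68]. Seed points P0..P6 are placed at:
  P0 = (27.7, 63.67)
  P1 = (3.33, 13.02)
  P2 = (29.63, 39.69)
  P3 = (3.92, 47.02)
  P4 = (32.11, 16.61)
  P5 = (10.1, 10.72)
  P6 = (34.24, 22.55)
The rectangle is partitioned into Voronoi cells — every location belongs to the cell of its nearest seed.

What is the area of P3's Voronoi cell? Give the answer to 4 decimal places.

1. box [0,41]×[0,68]: [(0, 0) (41, 0) (41, 68) (0, 68)]
2. ⊥bis P3·P0 via (15.81,55.345): [(0, 0) (41, 0) (41, 19.3679) (6.9494, 68) (0, 68)]  |A|=1960.0237
3. ⊥bis P3·P1 via (3.625,30.02): [(0, 30.0829) (33.9097, 29.4945) (6.9494, 68) (0, 68)]  |A|=776.6736
4. ⊥bis P3·P2 via (16.775,43.355): [(0, 30.0829) (12.9271, 29.8586) (18.925, 50.8961) (6.9494, 68) (0, 68)]  |A|=554.871
5. ⊥bis P3·P4 via (18.015,31.815): [(0, 30.0829) (12.9271, 29.8586) (18.925, 50.8961) (6.9494, 68) (0, 68)]  |A|=554.871
6. ⊥bis P3·P5 via (7.01,28.87): [(0, 30.0829) (12.8269, 29.8603) (12.9328, 29.8783) (18.925, 50.8961) (6.9494, 68) (0, 68)]  |A|=554.87
7. ⊥bis P3·P6 via (19.08,34.785): [(0, 30.0829) (12.8269, 29.8603) (12.9328, 29.8783) (18.925, 50.8961) (6.9494, 68) (0, 68)]  |A|=554.87
8. canonical 6-gon: [(0, 30.0829) (12.8269, 29.8603) (12.9328, 29.8783) (18.925, 50.8961) (6.9494, 68) (0, 68)]
9. shoelace: 554.87

Area of P3's cell: 554.8700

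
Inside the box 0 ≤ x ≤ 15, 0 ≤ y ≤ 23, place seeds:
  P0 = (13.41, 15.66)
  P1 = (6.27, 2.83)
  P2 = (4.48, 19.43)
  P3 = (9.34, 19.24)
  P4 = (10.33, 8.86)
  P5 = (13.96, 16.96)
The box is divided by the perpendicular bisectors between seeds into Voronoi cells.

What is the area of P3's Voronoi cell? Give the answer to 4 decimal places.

Area of P3's cell: 42.8647

1. box [0,15]×[0,23]: [(0, 0) (15, 0) (15, 23) (0, 23)]
2. ⊥bis P3·P0 via (11.375,17.45): [(0, 4.5181) (15, 21.5712) (15, 23) (0, 23)]  |A|=149.3307
3. ⊥bis P3·P1 via (7.805,11.035): [(0, 12.4952) (6.0252, 11.368) (15, 21.5712) (15, 23) (0, 23)]  |A|=125.2989
4. ⊥bis P3·P2 via (6.91,19.335): [(6.6252, 12.0501) (15, 21.5712) (15, 23) (7.0533, 23)]  |A|=49.4911
5. ⊥bis P3·P4 via (9.835,14.05): [(6.6917, 13.7502) (8.2515, 13.899) (15, 21.5712) (15, 23) (7.0533, 23)]  |A|=48.1701
6. ⊥bis P3·P5 via (11.65,18.1): [(6.6917, 13.7502) (8.2515, 13.899) (11.2707, 17.3314) (14.0682, 23) (7.0533, 23)]  |A|=42.8647
7. canonical 5-gon: [(6.6917, 13.7502) (8.2515, 13.899) (11.2707, 17.3314) (14.0682, 23) (7.0533, 23)]
8. shoelace: 42.8647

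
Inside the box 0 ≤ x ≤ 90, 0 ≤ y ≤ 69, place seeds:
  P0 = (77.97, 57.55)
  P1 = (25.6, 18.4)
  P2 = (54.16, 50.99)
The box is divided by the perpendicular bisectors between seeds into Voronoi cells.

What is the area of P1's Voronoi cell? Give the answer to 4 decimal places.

1. box [0,90]×[0,69]: [(0, 0) (90, 0) (90, 69) (0, 69)]
2. ⊥bis P1·P0 via (51.785,37.975): [(0, 0) (80.1738, 0) (28.5918, 69) (0, 69)]  |A|=3752.4125
3. ⊥bis P1·P2 via (39.88,34.695): [(0, 0) (79.4707, 0) (0.7343, 69) (0, 69)]  |A|=2767.0736
4. canonical 4-gon: [(0, 0) (79.4707, 0) (0.7343, 69) (0, 69)]
5. shoelace: 2767.0736

Area of P1's cell: 2767.0736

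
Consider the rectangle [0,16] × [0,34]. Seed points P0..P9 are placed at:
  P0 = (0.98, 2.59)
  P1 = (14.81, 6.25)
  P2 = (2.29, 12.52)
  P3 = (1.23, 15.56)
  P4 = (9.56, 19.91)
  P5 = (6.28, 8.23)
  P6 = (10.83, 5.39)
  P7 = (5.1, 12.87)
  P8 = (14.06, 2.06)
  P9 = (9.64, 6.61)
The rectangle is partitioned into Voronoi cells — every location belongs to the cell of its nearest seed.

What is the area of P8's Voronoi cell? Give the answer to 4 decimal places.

1. box [0,16]×[0,34]: [(0, 0) (16, 0) (16, 34) (0, 34)]
2. ⊥bis P8·P0 via (7.52,2.325): [(7.4258, 0) (16, 0) (16, 34) (8.8035, 34)]  |A|=268.1026
3. ⊥bis P8·P1 via (14.435,4.155): [(7.6434, 5.3707) (7.4258, 0) (16, 0) (16, 3.8749)]  |A|=39.215
4. ⊥bis P8·P2 via (8.175,7.29): [(7.6434, 5.3707) (7.4258, 0) (16, 0) (16, 3.8749)]  |A|=39.215
5. ⊥bis P8·P3 via (7.645,8.81): [(7.6434, 5.3707) (7.4258, 0) (16, 0) (16, 3.8749)]  |A|=39.215
6. ⊥bis P8·P4 via (11.81,10.985): [(7.6434, 5.3707) (7.4258, 0) (16, 0) (16, 3.8749)]  |A|=39.215
7. ⊥bis P8·P5 via (10.17,5.145): [(10.0126, 4.9466) (7.4977, 1.7754) (7.4258, 0) (16, 0) (16, 3.8749)]  |A|=34.9251
8. ⊥bis P8·P6 via (12.445,3.725): [(13.1293, 4.3887) (8.6047, 0) (16, 0) (16, 3.8749)]  |A|=21.7899
9. ⊥bis P8·P7 via (9.58,7.465): [(13.1293, 4.3887) (8.6047, 0) (16, 0) (16, 3.8749)]  |A|=21.7899
10. ⊥bis P8·P9 via (11.85,4.335): [(13.1293, 4.3887) (8.6047, 0) (16, 0) (16, 3.8749)]  |A|=21.7899
11. canonical 4-gon: [(13.1293, 4.3887) (8.6047, 0) (16, 0) (16, 3.8749)]
12. shoelace: 21.7899

Area of P8's cell: 21.7899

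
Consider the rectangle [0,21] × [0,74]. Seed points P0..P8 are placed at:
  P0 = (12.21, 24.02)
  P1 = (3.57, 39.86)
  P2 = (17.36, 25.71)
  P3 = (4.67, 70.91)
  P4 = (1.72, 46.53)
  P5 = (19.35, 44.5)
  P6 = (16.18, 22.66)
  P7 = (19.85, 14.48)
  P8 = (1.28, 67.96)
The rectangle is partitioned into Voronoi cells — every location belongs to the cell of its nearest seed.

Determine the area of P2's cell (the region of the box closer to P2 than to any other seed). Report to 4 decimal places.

Area of P2's cell: 88.1041

1. box [0,21]×[0,74]: [(0, 0) (21, 0) (21, 74) (0, 74)]
2. ⊥bis P2·P0 via (14.785,24.865): [(0, 69.9199) (21, 5.9258) (21, 74) (0, 74)]  |A|=757.6204
3. ⊥bis P2·P1 via (10.465,32.785): [(11.769, 34.0558) (21, 5.9258) (21, 43.052)]  |A|=171.3561
4. ⊥bis P2·P3 via (11.015,48.31): [(11.769, 34.0558) (21, 5.9258) (21, 43.052)]  |A|=171.3561
5. ⊥bis P2·P4 via (9.54,36.12): [(11.769, 34.0558) (21, 5.9258) (21, 43.052)]  |A|=171.3561
6. ⊥bis P2·P5 via (18.355,35.105): [(13.3856, 35.6313) (11.769, 34.0558) (21, 5.9258) (21, 34.8249)]  |A|=140.0339
7. ⊥bis P2·P6 via (16.77,24.185): [(13.3856, 35.6313) (11.769, 34.0558) (14.7519, 24.9658) (21, 22.5485) (21, 34.8249)]  |A|=88.1041
8. ⊥bis P2·P7 via (18.605,20.095): [(13.3856, 35.6313) (11.769, 34.0558) (14.7519, 24.9658) (21, 22.5485) (21, 34.8249)]  |A|=88.1041
9. ⊥bis P2·P8 via (9.32,46.835): [(13.3856, 35.6313) (11.769, 34.0558) (14.7519, 24.9658) (21, 22.5485) (21, 34.8249)]  |A|=88.1041
10. canonical 5-gon: [(13.3856, 35.6313) (11.769, 34.0558) (14.7519, 24.9658) (21, 22.5485) (21, 34.8249)]
11. shoelace: 88.1041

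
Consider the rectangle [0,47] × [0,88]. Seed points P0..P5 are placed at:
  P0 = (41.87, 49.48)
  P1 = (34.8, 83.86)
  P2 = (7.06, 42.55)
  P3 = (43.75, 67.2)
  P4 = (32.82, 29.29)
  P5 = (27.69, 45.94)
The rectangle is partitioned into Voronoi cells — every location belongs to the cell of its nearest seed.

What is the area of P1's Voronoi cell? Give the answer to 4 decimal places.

1. box [0,47]×[0,88]: [(0, 0) (47, 0) (47, 88) (0, 88)]
2. ⊥bis P1·P0 via (38.335,66.67): [(0, 58.7867) (47, 68.4519) (47, 88) (0, 88)]  |A|=1145.8934
3. ⊥bis P1·P2 via (20.93,63.205): [(0, 77.2597) (21.0602, 63.1176) (47, 68.4519) (47, 88) (0, 88)]  |A|=951.371
4. ⊥bis P1·P3 via (39.275,75.53): [(0, 77.2597) (18.8867, 64.5771) (47, 79.68) (47, 88) (0, 88)]  |A|=768.8145
5. ⊥bis P1·P4 via (33.81,56.575): [(0, 77.2597) (18.8867, 64.5771) (47, 79.68) (47, 88) (0, 88)]  |A|=768.8145
6. ⊥bis P1·P5 via (31.245,64.9): [(0, 77.2597) (13.4321, 68.2399) (22.5296, 66.5341) (47, 79.68) (47, 88) (0, 88)]  |A|=756.8053
7. canonical 6-gon: [(0, 77.2597) (13.4321, 68.2399) (22.5296, 66.5341) (47, 79.68) (47, 88) (0, 88)]
8. shoelace: 756.8053

Area of P1's cell: 756.8053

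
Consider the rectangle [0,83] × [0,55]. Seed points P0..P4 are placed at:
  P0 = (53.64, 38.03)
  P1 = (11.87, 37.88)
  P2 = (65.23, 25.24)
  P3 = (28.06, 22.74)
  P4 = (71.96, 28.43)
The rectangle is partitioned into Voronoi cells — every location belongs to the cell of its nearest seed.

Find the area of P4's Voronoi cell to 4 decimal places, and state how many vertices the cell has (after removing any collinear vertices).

1. box [0,83]×[0,55]: [(0, 0) (83, 0) (83, 55) (0, 55)]
2. ⊥bis P4·P0 via (62.8,33.23): [(45.3869, 0) (83, 0) (83, 55) (74.2079, 55)]  |A|=1276.1441
3. ⊥bis P4·P1 via (41.915,33.155): [(45.3869, 0) (83, 0) (83, 55) (74.2079, 55)]  |A|=1276.1441
4. ⊥bis P4·P2 via (68.595,26.835): [(64.2512, 35.9993) (81.3147, 0) (83, 0) (83, 55) (74.2079, 55)]  |A|=629.4563
5. ⊥bis P4·P3 via (50.01,25.585): [(64.2512, 35.9993) (81.3147, 0) (83, 0) (83, 55) (74.2079, 55)]  |A|=629.4563
6. canonical 5-gon: [(64.2512, 35.9993) (81.3147, 0) (83, 0) (83, 55) (74.2079, 55)]
7. shoelace: 629.4563

Area of P4's cell: 629.4563 (5 vertices)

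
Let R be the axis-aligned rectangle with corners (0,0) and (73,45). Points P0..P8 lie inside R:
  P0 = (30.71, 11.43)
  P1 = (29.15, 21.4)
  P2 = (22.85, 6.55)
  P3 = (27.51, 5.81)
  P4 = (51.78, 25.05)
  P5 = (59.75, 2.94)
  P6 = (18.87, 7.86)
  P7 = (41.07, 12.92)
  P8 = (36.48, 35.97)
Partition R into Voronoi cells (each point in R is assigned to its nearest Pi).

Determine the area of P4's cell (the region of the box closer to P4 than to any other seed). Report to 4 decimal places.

Area of P4's cell: 760.1911

1. box [0,73]×[0,45]: [(0, 0) (73, 0) (73, 45) (0, 45)]
2. ⊥bis P4·P0 via (41.245,18.24): [(53.0356, 0) (73, 0) (73, 45) (23.9469, 45)]  |A|=1552.8931
3. ⊥bis P4·P1 via (40.465,23.225): [(41.277, 18.1905) (53.0356, 0) (73, 0) (73, 45) (36.9529, 45)]  |A|=1378.5505
4. ⊥bis P4·P2 via (37.315,15.8): [(41.277, 18.1905) (53.0356, 0) (73, 0) (73, 45) (36.9529, 45)]  |A|=1378.5505
5. ⊥bis P4·P3 via (39.645,15.43): [(41.277, 18.1905) (53.0356, 0) (73, 0) (73, 45) (36.9529, 45)]  |A|=1378.5505
6. ⊥bis P4·P5 via (55.765,13.995): [(41.277, 18.1905) (46.2145, 10.5523) (73, 20.2077) (73, 45) (36.9529, 45)]  |A|=1002.5781
7. ⊥bis P4·P6 via (35.325,16.455): [(41.277, 18.1905) (46.2145, 10.5523) (73, 20.2077) (73, 45) (36.9529, 45)]  |A|=1002.5781
8. ⊥bis P4·P7 via (46.425,18.985): [(40.2727, 24.4171) (53.1459, 13.0509) (73, 20.2077) (73, 45) (36.9529, 45)]  |A|=935.5677
9. ⊥bis P4·P8 via (44.13,30.51): [(40.1821, 24.9787) (40.2727, 24.4171) (53.1459, 13.0509) (73, 20.2077) (73, 45) (54.4719, 45)]  |A|=760.1911
10. canonical 6-gon: [(40.1821, 24.9787) (40.2727, 24.4171) (53.1459, 13.0509) (73, 20.2077) (73, 45) (54.4719, 45)]
11. shoelace: 760.1911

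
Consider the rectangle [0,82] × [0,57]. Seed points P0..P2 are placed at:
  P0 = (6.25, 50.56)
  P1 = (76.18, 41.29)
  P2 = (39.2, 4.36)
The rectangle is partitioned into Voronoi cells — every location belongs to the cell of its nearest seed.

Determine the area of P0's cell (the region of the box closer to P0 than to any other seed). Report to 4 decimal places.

1. box [0,82]×[0,57]: [(0, 0) (82, 0) (82, 57) (0, 57)]
2. ⊥bis P0·P1 via (41.215,45.925): [(0, 0) (35.1271, 0) (42.6831, 57) (0, 57)]  |A|=2217.592
3. ⊥bis P0·P2 via (22.725,27.46): [(0, 11.2525) (40.4423, 40.096) (42.6831, 57) (0, 57)]  |A|=1285.8249
4. canonical 4-gon: [(0, 11.2525) (40.4423, 40.096) (42.6831, 57) (0, 57)]
5. shoelace: 1285.8249

Area of P0's cell: 1285.8249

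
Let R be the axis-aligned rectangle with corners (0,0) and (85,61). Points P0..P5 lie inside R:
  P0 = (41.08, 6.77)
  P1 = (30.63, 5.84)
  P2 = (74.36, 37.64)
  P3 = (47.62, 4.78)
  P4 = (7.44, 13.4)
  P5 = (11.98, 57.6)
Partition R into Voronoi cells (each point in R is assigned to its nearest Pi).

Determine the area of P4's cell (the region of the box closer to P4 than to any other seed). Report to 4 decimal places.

1. box [0,85]×[0,61]: [(0, 0) (85, 0) (85, 61) (0, 61)]
2. ⊥bis P4·P0 via (24.26,10.085): [(0, 0) (22.2724, 0) (34.2947, 61) (0, 61)]  |A|=1725.2952
3. ⊥bis P4·P1 via (19.035,9.62): [(0, 0) (15.8989, 0) (32.0162, 49.4394) (34.2947, 61) (0, 61)]  |A|=1567.7434
4. ⊥bis P4·P2 via (40.9,25.52): [(0, 0) (15.8989, 0) (32.0162, 49.4394) (32.0936, 49.832) (28.0483, 61) (0, 61)]  |A|=1532.8638
5. ⊥bis P4·P3 via (27.53,9.09): [(0, 0) (15.8989, 0) (32.0162, 49.4394) (32.0936, 49.832) (28.0483, 61) (0, 61)]  |A|=1532.8638
6. ⊥bis P4·P5 via (9.71,35.5): [(0, 36.4974) (0, 0) (15.8989, 0) (26.8965, 33.7347)]  |A|=758.9963
7. canonical 4-gon: [(0, 36.4974) (0, 0) (15.8989, 0) (26.8965, 33.7347)]
8. shoelace: 758.9963

Area of P4's cell: 758.9963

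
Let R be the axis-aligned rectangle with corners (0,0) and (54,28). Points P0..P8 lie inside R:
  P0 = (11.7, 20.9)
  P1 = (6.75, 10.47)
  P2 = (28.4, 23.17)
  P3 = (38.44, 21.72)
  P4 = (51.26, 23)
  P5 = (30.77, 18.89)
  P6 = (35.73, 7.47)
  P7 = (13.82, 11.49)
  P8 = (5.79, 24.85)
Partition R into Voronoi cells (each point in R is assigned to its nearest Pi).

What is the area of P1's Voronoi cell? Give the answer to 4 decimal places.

1. box [0,54]×[0,28]: [(0, 0) (54, 0) (54, 28) (0, 28)]
2. ⊥bis P1·P0 via (9.225,15.685): [(0, 20.0631) (0, 0) (42.2744, 0)]  |A|=424.0781
3. ⊥bis P1·P2 via (17.575,16.82): [(21.7191, 9.7554) (0, 20.0631) (0, 0) (27.4417, 0)]  |A|=351.7289
4. ⊥bis P1·P3 via (22.595,16.095): [(21.7191, 9.7554) (0, 20.0631) (0, 0) (27.4417, 0)]  |A|=351.7289
5. ⊥bis P1·P4 via (29.005,16.735): [(21.7191, 9.7554) (0, 20.0631) (0, 0) (27.4417, 0)]  |A|=351.7289
6. ⊥bis P1·P5 via (18.76,14.68): [(20.2402, 10.4572) (0, 20.0631) (0, 0) (23.9059, 0)]  |A|=328.0364
7. ⊥bis P1·P6 via (21.24,8.97): [(21.1309, 7.9164) (20.2402, 10.4572) (0, 20.0631) (0, 0) (20.3114, 0)]  |A|=313.8086
8. ⊥bis P1·P7 via (10.285,10.98): [(9.6342, 15.4908) (0, 20.0631) (0, 0) (11.8691, 0)]  |A|=188.5771
9. ⊥bis P1·P8 via (6.27,17.66): [(9.6342, 15.4908) (5.2123, 17.5894) (0, 17.2414) (0, 0) (11.8691, 0)]  |A|=181.2233
10. canonical 5-gon: [(9.6342, 15.4908) (5.2123, 17.5894) (0, 17.2414) (0, 0) (11.8691, 0)]
11. shoelace: 181.2233

Area of P1's cell: 181.2233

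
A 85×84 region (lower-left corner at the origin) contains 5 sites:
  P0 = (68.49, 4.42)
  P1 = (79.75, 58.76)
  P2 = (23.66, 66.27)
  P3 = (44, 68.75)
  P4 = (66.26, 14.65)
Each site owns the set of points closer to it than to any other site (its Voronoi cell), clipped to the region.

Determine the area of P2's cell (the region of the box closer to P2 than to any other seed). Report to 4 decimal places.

1. box [0,85]×[0,84]: [(0, 0) (85, 0) (85, 84) (0, 84)]
2. ⊥bis P2·P0 via (46.075,35.345): [(0, 1.949) (85, 63.5585) (85, 84) (0, 84)]  |A|=4355.9291
3. ⊥bis P2·P1 via (51.705,62.515): [(0, 1.949) (48.2813, 36.9441) (54.5817, 84) (0, 84)]  |A|=3264.9566
4. ⊥bis P2·P3 via (33.83,67.51): [(0, 1.949) (38.4276, 29.802) (31.8194, 84) (0, 84)]  |A|=2438.7862
5. ⊥bis P2·P4 via (44.96,40.46): [(0, 3.3562) (37.8441, 34.5876) (31.8194, 84) (0, 84)]  |A|=2312.0846
6. canonical 4-gon: [(0, 3.3562) (37.8441, 34.5876) (31.8194, 84) (0, 84)]
7. shoelace: 2312.0846

Area of P2's cell: 2312.0846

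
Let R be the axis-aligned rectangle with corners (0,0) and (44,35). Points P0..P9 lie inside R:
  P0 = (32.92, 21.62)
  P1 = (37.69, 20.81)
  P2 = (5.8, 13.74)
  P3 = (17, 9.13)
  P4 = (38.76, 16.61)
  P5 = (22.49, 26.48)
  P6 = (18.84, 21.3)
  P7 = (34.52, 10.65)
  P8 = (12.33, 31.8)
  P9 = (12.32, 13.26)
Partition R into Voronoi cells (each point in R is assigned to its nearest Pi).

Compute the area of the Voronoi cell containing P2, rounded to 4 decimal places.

Area of P2's cell: 214.6420

1. box [0,44]×[0,35]: [(0, 0) (44, 0) (44, 35) (0, 35)]
2. ⊥bis P2·P0 via (19.36,17.68): [(0, 0) (24.4971, 0) (14.3275, 35) (0, 35)]  |A|=679.4305
3. ⊥bis P2·P1 via (21.745,17.275): [(0, 0) (24.4971, 0) (14.3275, 35) (0, 35)]  |A|=679.4305
4. ⊥bis P2·P3 via (11.4,11.435): [(0, 0) (6.6933, 0) (17.1298, 25.3555) (14.3275, 35) (0, 35)]  |A|=453.7176
5. ⊥bis P2·P4 via (22.28,15.175): [(0, 0) (6.6933, 0) (17.1298, 25.3555) (14.3275, 35) (0, 35)]  |A|=453.7176
6. ⊥bis P2·P5 via (14.145,20.11): [(0, 0) (6.6933, 0) (14.6814, 19.4072) (2.779, 35) (0, 35)]  |A|=343.5402
7. ⊥bis P2·P6 via (12.32,17.52): [(0, 0) (6.6933, 0) (13.2467, 15.9216) (2.1859, 35) (0, 35)]  |A|=305.9526
8. ⊥bis P2·P7 via (20.16,12.195): [(0, 0) (6.6933, 0) (13.2467, 15.9216) (2.1859, 35) (0, 35)]  |A|=305.9526
9. ⊥bis P2·P8 via (9.065,22.77): [(0, 26.0477) (0, 0) (6.6933, 0) (13.2467, 15.9216) (9.3323, 22.6733)]  |A|=250.7072
10. ⊥bis P2·P9 via (9.06,13.5): [(0, 26.0477) (0, 0) (6.6933, 0) (8.3652, 4.0619) (9.6899, 22.0565) (9.3323, 22.6733)]  |A|=214.642
11. canonical 6-gon: [(0, 26.0477) (0, 0) (6.6933, 0) (8.3652, 4.0619) (9.6899, 22.0565) (9.3323, 22.6733)]
12. shoelace: 214.642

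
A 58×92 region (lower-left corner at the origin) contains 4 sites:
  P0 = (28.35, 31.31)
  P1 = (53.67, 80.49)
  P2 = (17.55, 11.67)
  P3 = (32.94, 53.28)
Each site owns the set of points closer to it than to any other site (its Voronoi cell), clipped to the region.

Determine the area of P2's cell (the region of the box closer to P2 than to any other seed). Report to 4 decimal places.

Area of P2's cell: 1053.4607

1. box [0,58]×[0,92]: [(0, 0) (58, 0) (58, 92) (0, 92)]
2. ⊥bis P2·P0 via (22.95,21.49): [(0, 34.1102) (0, 0) (58, 0) (58, 2.2161)]  |A|=1053.4607
3. ⊥bis P2·P1 via (35.61,46.08): [(0, 34.1102) (0, 0) (58, 0) (58, 2.2161)]  |A|=1053.4607
4. ⊥bis P2·P3 via (25.245,32.475): [(0, 34.1102) (0, 0) (58, 0) (58, 2.2161)]  |A|=1053.4607
5. canonical 4-gon: [(0, 34.1102) (0, 0) (58, 0) (58, 2.2161)]
6. shoelace: 1053.4607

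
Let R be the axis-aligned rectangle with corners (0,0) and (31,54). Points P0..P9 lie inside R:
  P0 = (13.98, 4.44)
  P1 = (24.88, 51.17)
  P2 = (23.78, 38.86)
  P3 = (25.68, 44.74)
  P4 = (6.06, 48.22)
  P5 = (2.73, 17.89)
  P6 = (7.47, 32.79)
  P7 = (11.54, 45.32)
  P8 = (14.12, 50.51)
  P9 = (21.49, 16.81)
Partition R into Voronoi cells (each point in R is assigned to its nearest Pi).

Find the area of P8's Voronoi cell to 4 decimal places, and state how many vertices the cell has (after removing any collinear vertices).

1. box [0,31]×[0,54]: [(0, 0) (31, 0) (31, 54) (0, 54)]
2. ⊥bis P8·P0 via (14.05,27.475): [(0, 27.5177) (31, 27.4235) (31, 54) (0, 54)]  |A|=822.4116
3. ⊥bis P8·P1 via (19.5,50.84): [(0, 27.5177) (20.9345, 27.4541) (19.3062, 54) (0, 54)]  |A|=533.4463
4. ⊥bis P8·P2 via (18.95,44.685): [(0, 28.972) (19.8326, 45.4169) (19.3062, 54) (0, 54)]  |A|=331.0398
5. ⊥bis P8·P3 via (19.9,47.625): [(0, 28.972) (18.0672, 43.953) (19.7194, 47.2632) (19.3062, 54) (0, 54)]  |A|=329.3271
6. ⊥bis P8·P4 via (10.09,49.365): [(12.8555, 39.6315) (18.0672, 43.953) (19.7194, 47.2632) (19.3062, 54) (8.7731, 54)]  |A|=105.4253
7. ⊥bis P8·P5 via (8.425,34.2): [(12.8555, 39.6315) (18.0672, 43.953) (19.7194, 47.2632) (19.3062, 54) (8.7731, 54)]  |A|=105.4253
8. ⊥bis P8·P6 via (10.795,41.65): [(12.4595, 41.0254) (13.8893, 40.4888) (18.0672, 43.953) (19.7194, 47.2632) (19.3062, 54) (8.7731, 54)]  |A|=104.5351
9. ⊥bis P8·P7 via (12.83,47.915): [(10.1191, 49.2626) (18.6105, 45.0415) (19.7194, 47.2632) (19.3062, 54) (8.7731, 54)]  |A|=68.6474
10. ⊥bis P8·P9 via (17.805,33.66): [(10.1191, 49.2626) (18.6105, 45.0415) (19.7194, 47.2632) (19.3062, 54) (8.7731, 54)]  |A|=68.6474
11. canonical 5-gon: [(10.1191, 49.2626) (18.6105, 45.0415) (19.7194, 47.2632) (19.3062, 54) (8.7731, 54)]
12. shoelace: 68.6474

Area of P8's cell: 68.6474 (5 vertices)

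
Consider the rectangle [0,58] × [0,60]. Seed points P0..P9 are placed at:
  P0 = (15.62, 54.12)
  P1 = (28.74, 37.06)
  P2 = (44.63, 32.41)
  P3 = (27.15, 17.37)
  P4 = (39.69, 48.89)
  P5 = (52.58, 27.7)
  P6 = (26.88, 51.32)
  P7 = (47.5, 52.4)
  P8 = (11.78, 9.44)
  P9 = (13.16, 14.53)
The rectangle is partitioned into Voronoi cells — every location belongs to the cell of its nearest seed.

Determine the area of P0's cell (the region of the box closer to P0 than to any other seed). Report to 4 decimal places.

1. box [0,58]×[0,60]: [(0, 0) (58, 0) (58, 60) (0, 60)]
2. ⊥bis P0·P1 via (22.18,45.59): [(0, 28.5325) (40.9174, 60) (0, 60)]  |A|=643.7848
3. ⊥bis P0·P2 via (30.125,43.265): [(0, 28.5325) (40.9174, 60) (0, 60)]  |A|=643.7848
4. ⊥bis P0·P3 via (21.385,35.745): [(0, 29.0356) (1.1051, 29.3824) (40.9174, 60) (0, 60)]  |A|=643.5068
5. ⊥bis P0·P4 via (27.655,51.505): [(0, 29.0356) (1.1051, 29.3824) (27.2104, 49.4586) (29.5008, 60) (0, 60)]  |A|=583.3334
6. ⊥bis P0·P5 via (34.1,40.91): [(0, 29.0356) (1.1051, 29.3824) (27.2104, 49.4586) (29.5008, 60) (0, 60)]  |A|=583.3334
7. ⊥bis P0·P6 via (21.25,52.72): [(0, 29.0356) (1.1051, 29.3824) (18.8379, 43.0197) (23.0603, 60) (0, 60)]  |A|=491.8976
8. ⊥bis P0·P7 via (31.56,53.26): [(0, 29.0356) (1.1051, 29.3824) (18.8379, 43.0197) (23.0603, 60) (0, 60)]  |A|=491.8976
9. ⊥bis P0·P8 via (13.7,31.78): [(0, 32.9574) (5.1754, 32.5126) (18.8379, 43.0197) (23.0603, 60) (0, 60)]  |A|=480.725
10. ⊥bis P0·P9 via (14.39,34.325): [(0, 35.2192) (8.0447, 34.7193) (18.8379, 43.0197) (23.0603, 60) (0, 60)]  |A|=465.2793
11. canonical 5-gon: [(0, 35.2192) (8.0447, 34.7193) (18.8379, 43.0197) (23.0603, 60) (0, 60)]
12. shoelace: 465.2793

Area of P0's cell: 465.2793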